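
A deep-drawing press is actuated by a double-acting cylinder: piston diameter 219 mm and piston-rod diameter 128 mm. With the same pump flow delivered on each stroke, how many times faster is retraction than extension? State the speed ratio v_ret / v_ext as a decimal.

v_ret/v_ext ≈ 1.52

Cap-side area A_cap = π/4 × (219 mm)² = 37670 mm^2
Rod-side annular area A_ann = π/4 × (219² − 128²) = 24800 mm^2
For equal Q, v ∝ 1/A, so v_ret/v_ext = A_cap/A_ann.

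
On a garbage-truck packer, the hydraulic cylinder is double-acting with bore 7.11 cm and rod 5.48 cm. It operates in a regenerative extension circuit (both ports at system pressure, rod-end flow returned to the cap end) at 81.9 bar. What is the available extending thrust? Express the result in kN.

F ≈ 19.3 kN

With equal pressure on both faces, forces on the annular region cancel; the net push is pressure × rod cross-section.
Rod cross-section A_rod = π/4 × (5.48 cm)² = 23.59 cm^2
F = P × A_rod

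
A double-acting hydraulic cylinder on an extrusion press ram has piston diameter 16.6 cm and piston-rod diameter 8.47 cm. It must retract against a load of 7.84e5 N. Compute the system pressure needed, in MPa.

P ≈ 49.0 MPa

Rod-side annular area A_ann = π/4 × (16.6² − 8.47²) = 160.1 cm^2
Retraction: pressure acts on the annular area.
P = F / A = 7.84e5 N / A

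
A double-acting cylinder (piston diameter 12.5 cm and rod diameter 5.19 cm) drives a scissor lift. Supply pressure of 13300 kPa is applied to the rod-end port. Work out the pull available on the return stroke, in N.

F ≈ 1.35e5 N

Rod-side annular area A_ann = π/4 × (12.5² − 5.19²) = 101.6 cm^2
On retraction the pressure acts on the annular area (bore minus rod).
F = P × A_ann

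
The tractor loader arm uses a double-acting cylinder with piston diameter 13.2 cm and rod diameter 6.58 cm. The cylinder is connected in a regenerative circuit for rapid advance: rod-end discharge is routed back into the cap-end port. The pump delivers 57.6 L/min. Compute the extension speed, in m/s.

v ≈ 0.282 m/s

In regeneration the rod-end outflow joins the pump flow into the cap end, so the net volume the pump must supply per unit advance equals the rod cross-section area.
Rod cross-section A_rod = π/4 × (6.58 cm)² = 34.00 cm^2
v = Q_pump / A_rod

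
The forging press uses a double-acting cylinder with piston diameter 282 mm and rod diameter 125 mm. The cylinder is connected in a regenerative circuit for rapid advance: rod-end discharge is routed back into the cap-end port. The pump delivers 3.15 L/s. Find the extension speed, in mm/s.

v ≈ 257 mm/s

In regeneration the rod-end outflow joins the pump flow into the cap end, so the net volume the pump must supply per unit advance equals the rod cross-section area.
Rod cross-section A_rod = π/4 × (125 mm)² = 12270 mm^2
v = Q_pump / A_rod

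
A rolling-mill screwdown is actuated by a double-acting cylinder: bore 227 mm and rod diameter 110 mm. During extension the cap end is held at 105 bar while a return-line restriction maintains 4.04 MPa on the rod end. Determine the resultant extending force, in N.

Cap-side area A_cap = π/4 × (227 mm)² = 40470 mm^2
Rod-side annular area A_ann = π/4 × (227² − 110²) = 30970 mm^2
Net thrust = P_cap·A_cap − P_rod·A_ann = 4.249e5 N − 1.251e5 N

F ≈ 3.00e5 N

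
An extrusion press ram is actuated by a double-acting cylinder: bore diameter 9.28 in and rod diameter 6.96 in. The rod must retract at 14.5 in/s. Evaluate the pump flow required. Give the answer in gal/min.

Rod-side annular area A_ann = π/4 × (9.28² − 6.96²) = 29.59 in^2
Q = A × v

Q ≈ 111 gal/min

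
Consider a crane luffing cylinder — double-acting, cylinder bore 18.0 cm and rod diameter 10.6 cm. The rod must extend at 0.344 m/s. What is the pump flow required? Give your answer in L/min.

Q ≈ 525 L/min

Cap-side area A_cap = π/4 × (18.0 cm)² = 254.5 cm^2
Q = A × v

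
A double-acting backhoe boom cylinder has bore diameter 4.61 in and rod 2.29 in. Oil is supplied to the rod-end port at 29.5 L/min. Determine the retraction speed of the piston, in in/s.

v ≈ 2.39 in/s

Rod-side annular area A_ann = π/4 × (4.61² − 2.29²) = 12.57 in^2
Flow into the rod-end port fills the annular volume.
v = Q / A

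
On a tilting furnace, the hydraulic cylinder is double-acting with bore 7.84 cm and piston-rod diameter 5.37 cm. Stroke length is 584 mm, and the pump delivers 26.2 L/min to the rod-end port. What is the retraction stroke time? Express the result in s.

Rod-side annular area A_ann = π/4 × (7.84² − 5.37²) = 25.63 cm^2
Swept volume V = A × L; t = V / Q = A·L / Q

t ≈ 3.43 s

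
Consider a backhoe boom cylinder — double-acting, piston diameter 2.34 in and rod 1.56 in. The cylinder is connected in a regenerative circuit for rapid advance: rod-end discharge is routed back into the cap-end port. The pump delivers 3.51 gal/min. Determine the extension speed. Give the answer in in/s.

In regeneration the rod-end outflow joins the pump flow into the cap end, so the net volume the pump must supply per unit advance equals the rod cross-section area.
Rod cross-section A_rod = π/4 × (1.56 in)² = 1.911 in^2
v = Q_pump / A_rod

v ≈ 7.07 in/s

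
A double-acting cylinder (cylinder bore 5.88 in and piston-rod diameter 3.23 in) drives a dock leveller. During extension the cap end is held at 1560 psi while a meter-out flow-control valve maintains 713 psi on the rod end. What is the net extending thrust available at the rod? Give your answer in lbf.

Cap-side area A_cap = π/4 × (5.88 in)² = 27.15 in^2
Rod-side annular area A_ann = π/4 × (5.88² − 3.23²) = 18.96 in^2
Net thrust = P_cap·A_cap − P_rod·A_ann = 42360 lbf − 13520 lbf

F ≈ 28800 lbf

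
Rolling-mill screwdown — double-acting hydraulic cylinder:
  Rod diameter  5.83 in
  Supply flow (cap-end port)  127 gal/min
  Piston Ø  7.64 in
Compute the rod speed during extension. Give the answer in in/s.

v ≈ 10.7 in/s

Cap-side area A_cap = π/4 × (7.64 in)² = 45.84 in^2
v = Q / A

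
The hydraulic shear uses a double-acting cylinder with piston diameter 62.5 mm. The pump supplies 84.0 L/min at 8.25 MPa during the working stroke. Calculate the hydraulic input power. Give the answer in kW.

W ≈ 11.6 kW

Hydraulic power = P × Q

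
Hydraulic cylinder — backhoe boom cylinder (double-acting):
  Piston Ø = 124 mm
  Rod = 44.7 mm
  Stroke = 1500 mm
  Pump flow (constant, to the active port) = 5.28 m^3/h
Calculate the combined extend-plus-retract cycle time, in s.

t ≈ 23.1 s

Cap-side area A_cap = π/4 × (124 mm)² = 12080 mm^2
Rod-side annular area A_ann = π/4 × (124² − 44.7²) = 10510 mm^2
t_ext = A_cap·L/Q = 12.35 s
t_ret = A_ann·L/Q = 10.75 s
t_cycle = t_ext + t_ret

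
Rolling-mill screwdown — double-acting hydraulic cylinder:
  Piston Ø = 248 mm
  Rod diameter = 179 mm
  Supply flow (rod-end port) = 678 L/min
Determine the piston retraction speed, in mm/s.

Rod-side annular area A_ann = π/4 × (248² − 179²) = 23140 mm^2
Flow into the rod-end port fills the annular volume.
v = Q / A

v ≈ 488 mm/s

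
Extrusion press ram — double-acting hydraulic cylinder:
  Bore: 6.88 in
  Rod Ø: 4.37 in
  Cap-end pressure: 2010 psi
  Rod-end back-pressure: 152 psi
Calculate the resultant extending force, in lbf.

Cap-side area A_cap = π/4 × (6.88 in)² = 37.18 in^2
Rod-side annular area A_ann = π/4 × (6.88² − 4.37²) = 22.18 in^2
Net thrust = P_cap·A_cap − P_rod·A_ann = 74720 lbf − 3371 lbf

F ≈ 71400 lbf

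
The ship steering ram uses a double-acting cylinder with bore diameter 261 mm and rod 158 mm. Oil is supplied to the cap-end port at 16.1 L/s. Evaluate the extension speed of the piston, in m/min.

Cap-side area A_cap = π/4 × (261 mm)² = 53500 mm^2
v = Q / A

v ≈ 18.1 m/min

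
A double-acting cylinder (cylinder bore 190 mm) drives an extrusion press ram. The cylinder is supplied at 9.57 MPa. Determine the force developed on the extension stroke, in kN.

F ≈ 271 kN

Cap-side area A_cap = π/4 × (190 mm)² = 28350 mm^2
F = P × A_cap = 9.57 MPa × A_cap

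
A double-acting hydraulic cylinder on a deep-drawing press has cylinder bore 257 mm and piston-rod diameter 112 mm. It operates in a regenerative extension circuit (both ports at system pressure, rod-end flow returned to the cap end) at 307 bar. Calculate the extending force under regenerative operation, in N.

With equal pressure on both faces, forces on the annular region cancel; the net push is pressure × rod cross-section.
Rod cross-section A_rod = π/4 × (112 mm)² = 9852 mm^2
F = P × A_rod

F ≈ 3.02e5 N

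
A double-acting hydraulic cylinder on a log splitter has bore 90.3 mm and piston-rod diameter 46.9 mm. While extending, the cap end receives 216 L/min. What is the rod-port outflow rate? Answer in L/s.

Q_out ≈ 2.63 L/s

Cap-side area A_cap = π/4 × (90.3 mm)² = 6404 mm^2
Rod-side annular area A_ann = π/4 × (90.3² − 46.9²) = 4677 mm^2
Piston speed v = Q_in/A_cap; rod-end outflow Q_out = v × A_ann = Q_in × A_ann/A_cap.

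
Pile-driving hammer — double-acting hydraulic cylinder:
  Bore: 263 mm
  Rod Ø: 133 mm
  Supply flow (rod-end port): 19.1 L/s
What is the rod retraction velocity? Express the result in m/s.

Rod-side annular area A_ann = π/4 × (263² − 133²) = 40430 mm^2
Flow into the rod-end port fills the annular volume.
v = Q / A

v ≈ 0.472 m/s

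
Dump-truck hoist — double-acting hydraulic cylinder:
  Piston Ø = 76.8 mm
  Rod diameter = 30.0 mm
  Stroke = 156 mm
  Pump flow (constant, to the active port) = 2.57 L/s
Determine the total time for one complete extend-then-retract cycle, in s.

Cap-side area A_cap = π/4 × (76.8 mm)² = 4632 mm^2
Rod-side annular area A_ann = π/4 × (76.8² − 30.0²) = 3926 mm^2
t_ext = A_cap·L/Q = 0.2812 s
t_ret = A_ann·L/Q = 0.2383 s
t_cycle = t_ext + t_ret

t ≈ 0.519 s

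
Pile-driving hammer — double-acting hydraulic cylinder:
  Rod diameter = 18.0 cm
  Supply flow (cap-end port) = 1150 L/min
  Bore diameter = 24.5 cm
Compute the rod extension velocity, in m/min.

v ≈ 24.4 m/min

Cap-side area A_cap = π/4 × (24.5 cm)² = 471.4 cm^2
v = Q / A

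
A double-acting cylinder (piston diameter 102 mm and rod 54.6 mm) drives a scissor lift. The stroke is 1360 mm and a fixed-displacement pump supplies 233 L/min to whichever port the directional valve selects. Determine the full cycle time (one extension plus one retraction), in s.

t ≈ 4.90 s

Cap-side area A_cap = π/4 × (102 mm)² = 8171 mm^2
Rod-side annular area A_ann = π/4 × (102² − 54.6²) = 5830 mm^2
t_ext = A_cap·L/Q = 2.862 s
t_ret = A_ann·L/Q = 2.042 s
t_cycle = t_ext + t_ret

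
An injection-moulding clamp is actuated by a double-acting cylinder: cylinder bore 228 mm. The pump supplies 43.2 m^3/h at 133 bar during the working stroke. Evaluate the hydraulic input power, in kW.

Hydraulic power = P × Q

W ≈ 160 kW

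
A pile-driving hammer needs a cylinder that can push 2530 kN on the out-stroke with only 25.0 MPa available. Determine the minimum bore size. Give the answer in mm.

Extension force acts on the full piston face: F = P × (π/4)D².
D = √(4F / (πP)) = √(4 × 2530 kN / (π × 25.0 MPa))

D ≈ 359 mm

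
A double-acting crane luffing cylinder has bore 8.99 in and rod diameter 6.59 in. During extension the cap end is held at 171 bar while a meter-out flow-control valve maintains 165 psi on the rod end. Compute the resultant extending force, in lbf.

F ≈ 1.53e5 lbf

Cap-side area A_cap = π/4 × (8.99 in)² = 63.48 in^2
Rod-side annular area A_ann = π/4 × (8.99² − 6.59²) = 29.37 in^2
Net thrust = P_cap·A_cap − P_rod·A_ann = 1.574e5 lbf − 4846 lbf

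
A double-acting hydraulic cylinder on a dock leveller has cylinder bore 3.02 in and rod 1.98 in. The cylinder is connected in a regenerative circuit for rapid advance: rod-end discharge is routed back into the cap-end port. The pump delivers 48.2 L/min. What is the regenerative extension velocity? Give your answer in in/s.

In regeneration the rod-end outflow joins the pump flow into the cap end, so the net volume the pump must supply per unit advance equals the rod cross-section area.
Rod cross-section A_rod = π/4 × (1.98 in)² = 3.079 in^2
v = Q_pump / A_rod

v ≈ 15.9 in/s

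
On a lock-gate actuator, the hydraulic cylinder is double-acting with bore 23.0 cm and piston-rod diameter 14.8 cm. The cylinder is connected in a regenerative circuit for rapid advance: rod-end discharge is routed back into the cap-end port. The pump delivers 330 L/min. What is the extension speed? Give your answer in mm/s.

v ≈ 320 mm/s

In regeneration the rod-end outflow joins the pump flow into the cap end, so the net volume the pump must supply per unit advance equals the rod cross-section area.
Rod cross-section A_rod = π/4 × (14.8 cm)² = 172.0 cm^2
v = Q_pump / A_rod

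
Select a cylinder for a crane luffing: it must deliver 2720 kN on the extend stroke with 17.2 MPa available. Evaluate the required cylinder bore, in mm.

Extension force acts on the full piston face: F = P × (π/4)D².
D = √(4F / (πP)) = √(4 × 2720 kN / (π × 17.2 MPa))

D ≈ 449 mm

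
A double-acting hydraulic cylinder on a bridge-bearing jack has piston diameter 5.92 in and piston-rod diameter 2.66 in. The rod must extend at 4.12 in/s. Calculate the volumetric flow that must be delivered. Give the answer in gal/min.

Cap-side area A_cap = π/4 × (5.92 in)² = 27.53 in^2
Q = A × v

Q ≈ 29.5 gal/min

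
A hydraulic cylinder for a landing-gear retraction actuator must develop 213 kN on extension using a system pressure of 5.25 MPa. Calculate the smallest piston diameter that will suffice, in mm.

D ≈ 227 mm

Extension force acts on the full piston face: F = P × (π/4)D².
D = √(4F / (πP)) = √(4 × 213 kN / (π × 5.25 MPa))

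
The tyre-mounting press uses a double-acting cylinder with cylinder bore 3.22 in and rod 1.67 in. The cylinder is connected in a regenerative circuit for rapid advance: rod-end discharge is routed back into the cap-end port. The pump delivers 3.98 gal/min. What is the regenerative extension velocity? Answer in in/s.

In regeneration the rod-end outflow joins the pump flow into the cap end, so the net volume the pump must supply per unit advance equals the rod cross-section area.
Rod cross-section A_rod = π/4 × (1.67 in)² = 2.190 in^2
v = Q_pump / A_rod

v ≈ 7.00 in/s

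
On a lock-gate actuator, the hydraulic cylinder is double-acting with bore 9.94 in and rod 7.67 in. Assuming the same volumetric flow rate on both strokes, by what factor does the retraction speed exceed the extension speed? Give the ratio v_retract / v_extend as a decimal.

Cap-side area A_cap = π/4 × (9.94 in)² = 77.60 in^2
Rod-side annular area A_ann = π/4 × (9.94² − 7.67²) = 31.40 in^2
For equal Q, v ∝ 1/A, so v_ret/v_ext = A_cap/A_ann.

v_ret/v_ext ≈ 2.47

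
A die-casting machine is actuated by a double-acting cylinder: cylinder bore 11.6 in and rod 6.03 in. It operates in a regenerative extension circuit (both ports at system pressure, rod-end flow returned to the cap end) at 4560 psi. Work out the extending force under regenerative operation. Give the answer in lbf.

With equal pressure on both faces, forces on the annular region cancel; the net push is pressure × rod cross-section.
Rod cross-section A_rod = π/4 × (6.03 in)² = 28.56 in^2
F = P × A_rod

F ≈ 1.30e5 lbf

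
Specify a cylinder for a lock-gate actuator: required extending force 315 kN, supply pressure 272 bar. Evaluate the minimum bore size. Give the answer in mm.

D ≈ 121 mm

Extension force acts on the full piston face: F = P × (π/4)D².
D = √(4F / (πP)) = √(4 × 315 kN / (π × 272 bar))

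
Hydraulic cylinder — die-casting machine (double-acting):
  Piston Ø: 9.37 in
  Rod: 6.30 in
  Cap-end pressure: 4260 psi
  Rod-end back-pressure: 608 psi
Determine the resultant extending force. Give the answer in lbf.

F ≈ 2.71e5 lbf

Cap-side area A_cap = π/4 × (9.37 in)² = 68.96 in^2
Rod-side annular area A_ann = π/4 × (9.37² − 6.30²) = 37.78 in^2
Net thrust = P_cap·A_cap − P_rod·A_ann = 2.938e5 lbf − 22970 lbf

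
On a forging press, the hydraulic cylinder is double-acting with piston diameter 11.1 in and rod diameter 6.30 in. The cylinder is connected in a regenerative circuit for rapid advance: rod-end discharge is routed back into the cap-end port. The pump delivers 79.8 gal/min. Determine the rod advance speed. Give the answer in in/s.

In regeneration the rod-end outflow joins the pump flow into the cap end, so the net volume the pump must supply per unit advance equals the rod cross-section area.
Rod cross-section A_rod = π/4 × (6.30 in)² = 31.17 in^2
v = Q_pump / A_rod

v ≈ 9.86 in/s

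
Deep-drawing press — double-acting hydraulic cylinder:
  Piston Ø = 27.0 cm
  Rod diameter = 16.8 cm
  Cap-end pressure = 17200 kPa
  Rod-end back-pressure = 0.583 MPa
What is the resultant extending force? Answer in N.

Cap-side area A_cap = π/4 × (27.0 cm)² = 572.6 cm^2
Rod-side annular area A_ann = π/4 × (27.0² − 16.8²) = 350.9 cm^2
Net thrust = P_cap·A_cap − P_rod·A_ann = 9.848e5 N − 20460 N

F ≈ 9.64e5 N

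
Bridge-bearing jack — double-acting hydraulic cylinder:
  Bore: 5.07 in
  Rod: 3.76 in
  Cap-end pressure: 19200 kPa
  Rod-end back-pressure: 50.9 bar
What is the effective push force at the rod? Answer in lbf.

Cap-side area A_cap = π/4 × (5.07 in)² = 20.19 in^2
Rod-side annular area A_ann = π/4 × (5.07² − 3.76²) = 9.085 in^2
Net thrust = P_cap·A_cap − P_rod·A_ann = 56220 lbf − 6707 lbf

F ≈ 49500 lbf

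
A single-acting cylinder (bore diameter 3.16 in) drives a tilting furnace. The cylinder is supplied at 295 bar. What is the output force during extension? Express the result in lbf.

F ≈ 33600 lbf

Cap-side area A_cap = π/4 × (3.16 in)² = 7.843 in^2
F = P × A_cap = 295 bar × A_cap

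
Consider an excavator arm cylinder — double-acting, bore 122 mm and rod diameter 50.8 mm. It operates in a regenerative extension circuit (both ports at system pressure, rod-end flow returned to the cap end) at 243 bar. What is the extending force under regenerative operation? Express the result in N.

With equal pressure on both faces, forces on the annular region cancel; the net push is pressure × rod cross-section.
Rod cross-section A_rod = π/4 × (50.8 mm)² = 2027 mm^2
F = P × A_rod

F ≈ 49300 N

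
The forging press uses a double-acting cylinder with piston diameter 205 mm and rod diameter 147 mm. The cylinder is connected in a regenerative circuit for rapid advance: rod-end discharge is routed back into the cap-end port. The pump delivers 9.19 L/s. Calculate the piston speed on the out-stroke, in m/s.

In regeneration the rod-end outflow joins the pump flow into the cap end, so the net volume the pump must supply per unit advance equals the rod cross-section area.
Rod cross-section A_rod = π/4 × (147 mm)² = 16970 mm^2
v = Q_pump / A_rod

v ≈ 0.541 m/s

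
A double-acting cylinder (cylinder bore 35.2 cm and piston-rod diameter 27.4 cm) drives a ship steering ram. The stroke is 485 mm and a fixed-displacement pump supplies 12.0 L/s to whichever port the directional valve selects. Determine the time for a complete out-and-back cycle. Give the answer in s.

Cap-side area A_cap = π/4 × (35.2 cm)² = 973.1 cm^2
Rod-side annular area A_ann = π/4 × (35.2² − 27.4²) = 383.5 cm^2
t_ext = A_cap·L/Q = 3.933 s
t_ret = A_ann·L/Q = 1.550 s
t_cycle = t_ext + t_ret

t ≈ 5.48 s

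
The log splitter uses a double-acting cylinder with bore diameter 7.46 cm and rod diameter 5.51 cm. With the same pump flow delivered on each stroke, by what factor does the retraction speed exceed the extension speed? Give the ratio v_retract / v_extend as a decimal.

v_ret/v_ext ≈ 2.20

Cap-side area A_cap = π/4 × (7.46 cm)² = 43.71 cm^2
Rod-side annular area A_ann = π/4 × (7.46² − 5.51²) = 19.86 cm^2
For equal Q, v ∝ 1/A, so v_ret/v_ext = A_cap/A_ann.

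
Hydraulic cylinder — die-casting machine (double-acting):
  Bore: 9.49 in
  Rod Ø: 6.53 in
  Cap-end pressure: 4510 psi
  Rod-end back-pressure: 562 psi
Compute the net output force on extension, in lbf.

F ≈ 2.98e5 lbf

Cap-side area A_cap = π/4 × (9.49 in)² = 70.73 in^2
Rod-side annular area A_ann = π/4 × (9.49² − 6.53²) = 37.24 in^2
Net thrust = P_cap·A_cap − P_rod·A_ann = 3.190e5 lbf − 20930 lbf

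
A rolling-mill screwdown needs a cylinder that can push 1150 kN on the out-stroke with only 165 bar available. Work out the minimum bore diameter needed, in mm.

Extension force acts on the full piston face: F = P × (π/4)D².
D = √(4F / (πP)) = √(4 × 1150 kN / (π × 165 bar))

D ≈ 298 mm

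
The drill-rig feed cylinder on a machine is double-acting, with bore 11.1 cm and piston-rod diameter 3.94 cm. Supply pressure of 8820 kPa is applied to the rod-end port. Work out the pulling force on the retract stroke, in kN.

Rod-side annular area A_ann = π/4 × (11.1² − 3.94²) = 84.58 cm^2
On retraction the pressure acts on the annular area (bore minus rod).
F = P × A_ann

F ≈ 74.6 kN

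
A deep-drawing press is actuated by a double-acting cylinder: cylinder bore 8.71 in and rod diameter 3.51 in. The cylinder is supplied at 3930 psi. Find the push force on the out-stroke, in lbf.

F ≈ 2.34e5 lbf

Cap-side area A_cap = π/4 × (8.71 in)² = 59.58 in^2
F = P × A_cap = 3930 psi × A_cap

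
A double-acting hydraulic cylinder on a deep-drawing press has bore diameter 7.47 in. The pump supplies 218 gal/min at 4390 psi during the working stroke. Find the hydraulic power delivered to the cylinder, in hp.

W ≈ 558 hp

Hydraulic power = P × Q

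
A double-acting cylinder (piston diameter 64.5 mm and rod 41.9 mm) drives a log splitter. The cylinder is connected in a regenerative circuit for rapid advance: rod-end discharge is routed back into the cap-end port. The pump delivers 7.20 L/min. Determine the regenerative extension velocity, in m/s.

v ≈ 0.0870 m/s

In regeneration the rod-end outflow joins the pump flow into the cap end, so the net volume the pump must supply per unit advance equals the rod cross-section area.
Rod cross-section A_rod = π/4 × (41.9 mm)² = 1379 mm^2
v = Q_pump / A_rod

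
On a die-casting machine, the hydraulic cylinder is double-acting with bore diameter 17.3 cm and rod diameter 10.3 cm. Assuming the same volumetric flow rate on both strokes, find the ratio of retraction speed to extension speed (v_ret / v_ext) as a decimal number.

v_ret/v_ext ≈ 1.55

Cap-side area A_cap = π/4 × (17.3 cm)² = 235.1 cm^2
Rod-side annular area A_ann = π/4 × (17.3² − 10.3²) = 151.7 cm^2
For equal Q, v ∝ 1/A, so v_ret/v_ext = A_cap/A_ann.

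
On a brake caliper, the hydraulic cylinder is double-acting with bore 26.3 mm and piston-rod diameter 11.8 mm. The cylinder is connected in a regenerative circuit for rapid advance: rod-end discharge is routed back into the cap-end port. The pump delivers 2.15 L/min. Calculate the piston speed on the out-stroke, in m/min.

v ≈ 19.7 m/min

In regeneration the rod-end outflow joins the pump flow into the cap end, so the net volume the pump must supply per unit advance equals the rod cross-section area.
Rod cross-section A_rod = π/4 × (11.8 mm)² = 109.4 mm^2
v = Q_pump / A_rod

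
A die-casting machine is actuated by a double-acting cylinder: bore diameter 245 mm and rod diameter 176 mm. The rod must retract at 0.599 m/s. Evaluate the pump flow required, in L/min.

Q ≈ 820 L/min

Rod-side annular area A_ann = π/4 × (245² − 176²) = 22820 mm^2
Q = A × v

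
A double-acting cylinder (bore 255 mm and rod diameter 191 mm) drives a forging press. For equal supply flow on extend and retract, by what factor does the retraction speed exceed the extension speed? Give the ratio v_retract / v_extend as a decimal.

v_ret/v_ext ≈ 2.28

Cap-side area A_cap = π/4 × (255 mm)² = 51070 mm^2
Rod-side annular area A_ann = π/4 × (255² − 191²) = 22420 mm^2
For equal Q, v ∝ 1/A, so v_ret/v_ext = A_cap/A_ann.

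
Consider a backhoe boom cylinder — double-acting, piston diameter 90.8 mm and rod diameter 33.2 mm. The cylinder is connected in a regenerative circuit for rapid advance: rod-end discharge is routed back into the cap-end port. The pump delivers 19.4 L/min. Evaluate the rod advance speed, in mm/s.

v ≈ 373 mm/s

In regeneration the rod-end outflow joins the pump flow into the cap end, so the net volume the pump must supply per unit advance equals the rod cross-section area.
Rod cross-section A_rod = π/4 × (33.2 mm)² = 865.7 mm^2
v = Q_pump / A_rod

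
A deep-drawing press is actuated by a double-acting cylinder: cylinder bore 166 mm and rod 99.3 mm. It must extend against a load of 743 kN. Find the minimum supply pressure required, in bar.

P ≈ 343 bar

Cap-side area A_cap = π/4 × (166 mm)² = 21640 mm^2
P = F / A = 743 kN / A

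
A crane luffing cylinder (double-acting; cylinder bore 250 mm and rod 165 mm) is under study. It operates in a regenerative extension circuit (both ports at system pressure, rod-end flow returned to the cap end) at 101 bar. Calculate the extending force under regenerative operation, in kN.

F ≈ 216 kN

With equal pressure on both faces, forces on the annular region cancel; the net push is pressure × rod cross-section.
Rod cross-section A_rod = π/4 × (165 mm)² = 21380 mm^2
F = P × A_rod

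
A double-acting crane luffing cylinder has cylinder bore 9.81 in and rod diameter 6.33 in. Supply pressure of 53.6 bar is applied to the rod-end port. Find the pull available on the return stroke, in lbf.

F ≈ 34300 lbf

Rod-side annular area A_ann = π/4 × (9.81² − 6.33²) = 44.11 in^2
On retraction the pressure acts on the annular area (bore minus rod).
F = P × A_ann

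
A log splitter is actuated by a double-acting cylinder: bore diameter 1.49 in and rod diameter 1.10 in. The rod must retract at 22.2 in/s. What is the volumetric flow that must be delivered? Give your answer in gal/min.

Q ≈ 4.57 gal/min

Rod-side annular area A_ann = π/4 × (1.49² − 1.10²) = 0.7933 in^2
Q = A × v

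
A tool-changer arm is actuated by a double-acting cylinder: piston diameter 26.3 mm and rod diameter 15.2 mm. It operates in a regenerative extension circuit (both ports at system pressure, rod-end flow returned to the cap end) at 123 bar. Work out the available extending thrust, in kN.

F ≈ 2.23 kN

With equal pressure on both faces, forces on the annular region cancel; the net push is pressure × rod cross-section.
Rod cross-section A_rod = π/4 × (15.2 mm)² = 181.5 mm^2
F = P × A_rod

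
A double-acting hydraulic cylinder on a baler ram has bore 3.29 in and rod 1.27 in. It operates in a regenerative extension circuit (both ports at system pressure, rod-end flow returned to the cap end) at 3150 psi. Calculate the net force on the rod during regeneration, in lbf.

F ≈ 3990 lbf

With equal pressure on both faces, forces on the annular region cancel; the net push is pressure × rod cross-section.
Rod cross-section A_rod = π/4 × (1.27 in)² = 1.267 in^2
F = P × A_rod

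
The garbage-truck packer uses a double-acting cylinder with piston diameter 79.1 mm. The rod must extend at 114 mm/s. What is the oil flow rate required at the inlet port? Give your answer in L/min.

Q ≈ 33.6 L/min

Cap-side area A_cap = π/4 × (79.1 mm)² = 4914 mm^2
Q = A × v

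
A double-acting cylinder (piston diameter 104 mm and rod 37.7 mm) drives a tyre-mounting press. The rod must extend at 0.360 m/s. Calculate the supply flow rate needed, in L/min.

Q ≈ 183 L/min

Cap-side area A_cap = π/4 × (104 mm)² = 8495 mm^2
Q = A × v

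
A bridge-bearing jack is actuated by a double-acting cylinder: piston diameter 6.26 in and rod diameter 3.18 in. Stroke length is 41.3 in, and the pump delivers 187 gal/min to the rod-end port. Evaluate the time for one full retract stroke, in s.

Rod-side annular area A_ann = π/4 × (6.26² − 3.18²) = 22.84 in^2
Swept volume V = A × L; t = V / Q = A·L / Q

t ≈ 1.31 s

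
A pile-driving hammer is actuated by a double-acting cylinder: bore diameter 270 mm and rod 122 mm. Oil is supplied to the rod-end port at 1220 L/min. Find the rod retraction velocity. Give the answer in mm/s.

v ≈ 446 mm/s

Rod-side annular area A_ann = π/4 × (270² − 122²) = 45570 mm^2
Flow into the rod-end port fills the annular volume.
v = Q / A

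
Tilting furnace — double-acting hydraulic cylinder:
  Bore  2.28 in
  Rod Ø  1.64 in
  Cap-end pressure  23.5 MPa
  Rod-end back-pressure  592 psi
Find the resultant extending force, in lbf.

F ≈ 12700 lbf

Cap-side area A_cap = π/4 × (2.28 in)² = 4.083 in^2
Rod-side annular area A_ann = π/4 × (2.28² − 1.64²) = 1.970 in^2
Net thrust = P_cap·A_cap − P_rod·A_ann = 13920 lbf − 1166 lbf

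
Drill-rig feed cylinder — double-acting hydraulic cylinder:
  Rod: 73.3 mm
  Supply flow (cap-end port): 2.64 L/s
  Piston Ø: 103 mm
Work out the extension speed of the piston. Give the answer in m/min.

Cap-side area A_cap = π/4 × (103 mm)² = 8332 mm^2
v = Q / A

v ≈ 19.0 m/min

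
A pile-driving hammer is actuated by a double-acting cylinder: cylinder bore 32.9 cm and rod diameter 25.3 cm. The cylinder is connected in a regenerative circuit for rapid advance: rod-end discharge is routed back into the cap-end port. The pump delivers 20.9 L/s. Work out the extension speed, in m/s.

In regeneration the rod-end outflow joins the pump flow into the cap end, so the net volume the pump must supply per unit advance equals the rod cross-section area.
Rod cross-section A_rod = π/4 × (25.3 cm)² = 502.7 cm^2
v = Q_pump / A_rod

v ≈ 0.416 m/s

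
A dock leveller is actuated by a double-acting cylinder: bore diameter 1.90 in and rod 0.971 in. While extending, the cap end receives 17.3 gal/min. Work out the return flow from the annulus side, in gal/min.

Q_out ≈ 12.8 gal/min

Cap-side area A_cap = π/4 × (1.90 in)² = 2.835 in^2
Rod-side annular area A_ann = π/4 × (1.90² − 0.971²) = 2.095 in^2
Piston speed v = Q_in/A_cap; rod-end outflow Q_out = v × A_ann = Q_in × A_ann/A_cap.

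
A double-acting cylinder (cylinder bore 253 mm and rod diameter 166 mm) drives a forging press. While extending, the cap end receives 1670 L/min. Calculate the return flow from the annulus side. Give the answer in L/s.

Cap-side area A_cap = π/4 × (253 mm)² = 50270 mm^2
Rod-side annular area A_ann = π/4 × (253² − 166²) = 28630 mm^2
Piston speed v = Q_in/A_cap; rod-end outflow Q_out = v × A_ann = Q_in × A_ann/A_cap.

Q_out ≈ 15.9 L/s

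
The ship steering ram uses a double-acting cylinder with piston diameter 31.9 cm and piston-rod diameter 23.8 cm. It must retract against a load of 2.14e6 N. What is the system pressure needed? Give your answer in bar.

P ≈ 604 bar

Rod-side annular area A_ann = π/4 × (31.9² − 23.8²) = 354.3 cm^2
Retraction: pressure acts on the annular area.
P = F / A = 2.14e6 N / A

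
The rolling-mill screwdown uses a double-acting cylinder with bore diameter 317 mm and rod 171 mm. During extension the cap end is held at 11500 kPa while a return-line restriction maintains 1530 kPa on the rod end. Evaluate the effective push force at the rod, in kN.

F ≈ 822 kN

Cap-side area A_cap = π/4 × (317 mm)² = 78920 mm^2
Rod-side annular area A_ann = π/4 × (317² − 171²) = 55960 mm^2
Net thrust = P_cap·A_cap − P_rod·A_ann = 907.6 kN − 85.62 kN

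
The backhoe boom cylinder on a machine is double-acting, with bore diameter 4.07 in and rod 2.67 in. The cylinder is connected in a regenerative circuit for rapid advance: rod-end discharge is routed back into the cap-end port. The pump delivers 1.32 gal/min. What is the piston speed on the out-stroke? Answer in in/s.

In regeneration the rod-end outflow joins the pump flow into the cap end, so the net volume the pump must supply per unit advance equals the rod cross-section area.
Rod cross-section A_rod = π/4 × (2.67 in)² = 5.599 in^2
v = Q_pump / A_rod

v ≈ 0.908 in/s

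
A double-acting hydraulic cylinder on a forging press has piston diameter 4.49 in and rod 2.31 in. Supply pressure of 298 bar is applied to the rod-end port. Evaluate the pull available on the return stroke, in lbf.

F ≈ 50300 lbf

Rod-side annular area A_ann = π/4 × (4.49² − 2.31²) = 11.64 in^2
On retraction the pressure acts on the annular area (bore minus rod).
F = P × A_ann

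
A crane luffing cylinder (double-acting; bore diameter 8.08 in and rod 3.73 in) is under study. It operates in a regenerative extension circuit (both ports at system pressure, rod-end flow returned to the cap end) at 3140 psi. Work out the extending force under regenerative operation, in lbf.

F ≈ 34300 lbf

With equal pressure on both faces, forces on the annular region cancel; the net push is pressure × rod cross-section.
Rod cross-section A_rod = π/4 × (3.73 in)² = 10.93 in^2
F = P × A_rod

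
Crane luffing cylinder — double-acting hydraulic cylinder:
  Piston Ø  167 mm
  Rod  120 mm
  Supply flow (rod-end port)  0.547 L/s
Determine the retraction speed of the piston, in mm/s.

Rod-side annular area A_ann = π/4 × (167² − 120²) = 10590 mm^2
Flow into the rod-end port fills the annular volume.
v = Q / A

v ≈ 51.6 mm/s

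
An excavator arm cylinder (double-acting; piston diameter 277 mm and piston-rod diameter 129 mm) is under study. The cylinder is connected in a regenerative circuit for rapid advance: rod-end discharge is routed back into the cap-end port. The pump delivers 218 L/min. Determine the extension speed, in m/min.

v ≈ 16.7 m/min

In regeneration the rod-end outflow joins the pump flow into the cap end, so the net volume the pump must supply per unit advance equals the rod cross-section area.
Rod cross-section A_rod = π/4 × (129 mm)² = 13070 mm^2
v = Q_pump / A_rod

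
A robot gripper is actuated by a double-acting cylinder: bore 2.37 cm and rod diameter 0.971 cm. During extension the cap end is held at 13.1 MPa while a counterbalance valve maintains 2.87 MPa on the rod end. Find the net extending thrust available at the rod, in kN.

Cap-side area A_cap = π/4 × (2.37 cm)² = 4.412 cm^2
Rod-side annular area A_ann = π/4 × (2.37² − 0.971²) = 3.671 cm^2
Net thrust = P_cap·A_cap − P_rod·A_ann = 5.779 kN − 1.054 kN

F ≈ 4.73 kN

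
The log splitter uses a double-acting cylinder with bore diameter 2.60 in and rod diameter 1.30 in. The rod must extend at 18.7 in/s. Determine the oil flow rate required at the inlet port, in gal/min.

Q ≈ 25.8 gal/min

Cap-side area A_cap = π/4 × (2.60 in)² = 5.309 in^2
Q = A × v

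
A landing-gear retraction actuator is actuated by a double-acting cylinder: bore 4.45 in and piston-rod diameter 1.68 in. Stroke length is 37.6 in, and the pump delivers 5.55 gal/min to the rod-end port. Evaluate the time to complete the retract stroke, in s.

t ≈ 23.5 s

Rod-side annular area A_ann = π/4 × (4.45² − 1.68²) = 13.34 in^2
Swept volume V = A × L; t = V / Q = A·L / Q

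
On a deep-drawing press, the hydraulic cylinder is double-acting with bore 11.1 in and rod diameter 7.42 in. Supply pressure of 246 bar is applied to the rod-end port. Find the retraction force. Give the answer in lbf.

Rod-side annular area A_ann = π/4 × (11.1² − 7.42²) = 53.53 in^2
On retraction the pressure acts on the annular area (bore minus rod).
F = P × A_ann

F ≈ 1.91e5 lbf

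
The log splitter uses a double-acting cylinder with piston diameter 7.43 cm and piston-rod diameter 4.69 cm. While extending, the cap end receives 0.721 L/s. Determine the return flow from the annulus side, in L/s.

Cap-side area A_cap = π/4 × (7.43 cm)² = 43.36 cm^2
Rod-side annular area A_ann = π/4 × (7.43² − 4.69²) = 26.08 cm^2
Piston speed v = Q_in/A_cap; rod-end outflow Q_out = v × A_ann = Q_in × A_ann/A_cap.

Q_out ≈ 0.434 L/s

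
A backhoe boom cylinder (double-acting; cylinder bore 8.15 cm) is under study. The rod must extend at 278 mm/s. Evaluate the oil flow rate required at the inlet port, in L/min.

Q ≈ 87.0 L/min

Cap-side area A_cap = π/4 × (8.15 cm)² = 52.17 cm^2
Q = A × v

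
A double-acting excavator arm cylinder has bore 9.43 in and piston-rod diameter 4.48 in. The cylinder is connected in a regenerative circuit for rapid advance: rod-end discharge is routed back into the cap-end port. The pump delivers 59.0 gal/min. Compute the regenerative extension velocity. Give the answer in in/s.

v ≈ 14.4 in/s

In regeneration the rod-end outflow joins the pump flow into the cap end, so the net volume the pump must supply per unit advance equals the rod cross-section area.
Rod cross-section A_rod = π/4 × (4.48 in)² = 15.76 in^2
v = Q_pump / A_rod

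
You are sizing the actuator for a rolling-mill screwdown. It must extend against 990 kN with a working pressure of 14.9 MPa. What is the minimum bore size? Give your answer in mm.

Extension force acts on the full piston face: F = P × (π/4)D².
D = √(4F / (πP)) = √(4 × 990 kN / (π × 14.9 MPa))

D ≈ 291 mm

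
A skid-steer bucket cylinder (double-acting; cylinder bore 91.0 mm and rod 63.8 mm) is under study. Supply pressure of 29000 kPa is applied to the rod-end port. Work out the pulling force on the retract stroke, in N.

F ≈ 95900 N

Rod-side annular area A_ann = π/4 × (91.0² − 63.8²) = 3307 mm^2
On retraction the pressure acts on the annular area (bore minus rod).
F = P × A_ann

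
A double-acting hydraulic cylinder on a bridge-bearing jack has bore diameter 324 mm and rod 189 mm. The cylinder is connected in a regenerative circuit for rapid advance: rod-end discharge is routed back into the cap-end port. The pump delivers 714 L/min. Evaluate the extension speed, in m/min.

v ≈ 25.4 m/min

In regeneration the rod-end outflow joins the pump flow into the cap end, so the net volume the pump must supply per unit advance equals the rod cross-section area.
Rod cross-section A_rod = π/4 × (189 mm)² = 28060 mm^2
v = Q_pump / A_rod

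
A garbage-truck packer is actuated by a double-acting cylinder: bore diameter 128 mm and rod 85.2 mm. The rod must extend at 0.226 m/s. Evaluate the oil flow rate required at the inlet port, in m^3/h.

Cap-side area A_cap = π/4 × (128 mm)² = 12870 mm^2
Q = A × v

Q ≈ 10.5 m^3/h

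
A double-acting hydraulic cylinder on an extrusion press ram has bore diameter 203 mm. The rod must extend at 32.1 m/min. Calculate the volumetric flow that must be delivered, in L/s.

Q ≈ 17.3 L/s

Cap-side area A_cap = π/4 × (203 mm)² = 32370 mm^2
Q = A × v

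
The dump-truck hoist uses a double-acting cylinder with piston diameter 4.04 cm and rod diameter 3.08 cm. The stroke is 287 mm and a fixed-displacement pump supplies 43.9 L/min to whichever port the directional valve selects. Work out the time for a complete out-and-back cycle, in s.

t ≈ 0.713 s

Cap-side area A_cap = π/4 × (4.04 cm)² = 12.82 cm^2
Rod-side annular area A_ann = π/4 × (4.04² − 3.08²) = 5.368 cm^2
t_ext = A_cap·L/Q = 0.5028 s
t_ret = A_ann·L/Q = 0.2106 s
t_cycle = t_ext + t_ret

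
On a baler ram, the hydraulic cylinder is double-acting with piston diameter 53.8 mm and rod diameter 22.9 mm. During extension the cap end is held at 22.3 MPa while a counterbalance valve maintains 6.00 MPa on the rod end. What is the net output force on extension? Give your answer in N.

F ≈ 39500 N

Cap-side area A_cap = π/4 × (53.8 mm)² = 2273 mm^2
Rod-side annular area A_ann = π/4 × (53.8² − 22.9²) = 1861 mm^2
Net thrust = P_cap·A_cap − P_rod·A_ann = 50690 N − 11170 N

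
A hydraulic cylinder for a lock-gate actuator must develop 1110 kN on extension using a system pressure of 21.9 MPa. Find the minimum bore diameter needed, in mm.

D ≈ 254 mm

Extension force acts on the full piston face: F = P × (π/4)D².
D = √(4F / (πP)) = √(4 × 1110 kN / (π × 21.9 MPa))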